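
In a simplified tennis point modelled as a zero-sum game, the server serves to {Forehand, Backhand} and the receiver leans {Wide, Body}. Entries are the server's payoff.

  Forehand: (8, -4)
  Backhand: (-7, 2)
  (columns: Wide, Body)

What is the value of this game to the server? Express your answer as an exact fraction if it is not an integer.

Row minima: Forehand → -4, Backhand → -7; maximin = -4.
Column maxima: Wide → 8, Body → 2; minimax = 2.
-4 ≠ 2, so there is no saddle point; optimal play is mixed.
Let the server play Forehand with probability p. Expected payoff against Wide: 8p + (-7)(1−p) = 15p − 7; against Body: (-4)p + 2(1−p) = −6p + 2.
Setting these equal: 15p − 7 = −6p + 2 ⇒ 21p = 9 ⇒ p = 3/7, and the value is (15)·(3/7) − 7 = -4/7.
For the receiver: with q = P(Wide), equating Forehand's and Backhand's payoffs gives 12q − 4 = −9q + 2 ⇒ q = 2/7.

-4/7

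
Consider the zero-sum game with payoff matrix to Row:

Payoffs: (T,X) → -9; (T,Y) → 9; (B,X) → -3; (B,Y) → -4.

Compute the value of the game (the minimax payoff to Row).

-63/19

Row minima: T → -9, B → -4; maximin = -4.
Column maxima: X → -3, Y → 9; minimax = -3.
-4 ≠ -3, so there is no saddle point; optimal play is mixed.
Let Row play T with probability p. Expected payoff against X: (-9)p + (-3)(1−p) = −6p − 3; against Y: 9p + (-4)(1−p) = 13p − 4.
Setting these equal: −6p − 3 = 13p − 4 ⇒ −19p = -1 ⇒ p = 1/19, and the value is (-6)·(1/19) − 3 = -63/19.
For Column: with q = P(X), equating T's and B's payoffs gives −18q + 9 = q − 4 ⇒ q = 13/19.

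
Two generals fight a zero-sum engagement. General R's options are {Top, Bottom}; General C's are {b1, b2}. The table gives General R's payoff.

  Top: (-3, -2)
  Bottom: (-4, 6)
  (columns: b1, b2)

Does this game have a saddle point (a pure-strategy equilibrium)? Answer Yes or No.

Row minima: Top → -3, Bottom → -4; maximin = -3.
Column maxima: b1 → -3, b2 → 6; minimax = -3.
maximin = minimax = -3, so a saddle point exists.

Yes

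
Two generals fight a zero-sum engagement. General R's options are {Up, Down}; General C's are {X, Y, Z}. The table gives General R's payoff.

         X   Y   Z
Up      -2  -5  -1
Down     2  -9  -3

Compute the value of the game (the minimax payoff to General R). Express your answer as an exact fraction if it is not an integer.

Row minima: Up → -5, Down → -9; maximin = -5.
Column maxima: X → 2, Y → -5, Z → -1; minimax = -5.
Since maximin = minimax = -5, there is a saddle point and the value is -5.

-5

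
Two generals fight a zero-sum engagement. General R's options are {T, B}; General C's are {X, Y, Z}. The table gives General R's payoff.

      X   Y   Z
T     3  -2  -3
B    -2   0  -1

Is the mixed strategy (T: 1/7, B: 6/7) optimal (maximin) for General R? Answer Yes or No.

Yes

Against X this mix gives (1/7)·3 + (6/7)·(-2) = -9/7.
Against Y this mix gives (1/7)·(-2) + (6/7)·0 = -2/7.
Against Z this mix gives (1/7)·(-3) + (6/7)·(-1) = -9/7.
All of General C's active replies (X, Z) yield -9/7, and no column does worse for General R. The mix makes General C indifferent and guarantees -9/7, so it is optimal.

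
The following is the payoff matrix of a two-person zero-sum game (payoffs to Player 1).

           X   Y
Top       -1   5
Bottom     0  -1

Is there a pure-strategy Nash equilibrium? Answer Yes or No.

No

Row minima: Top → -1, Bottom → -1; maximin = -1.
Column maxima: X → 0, Y → 5; minimax = 0.
-1 ≠ 0, so no pure-strategy equilibrium exists.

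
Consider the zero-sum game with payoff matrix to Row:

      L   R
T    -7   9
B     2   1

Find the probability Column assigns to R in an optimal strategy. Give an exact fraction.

Row minima: T → -7, B → 1; maximin = 1.
Column maxima: L → 2, R → 9; minimax = 2.
1 ≠ 2, so there is no saddle point; optimal play is mixed.
Let Row play T with probability p. Expected payoff against L: (-7)p + 2(1−p) = −9p + 2; against R: 9p + 1(1−p) = 8p + 1.
Setting these equal: −9p + 2 = 8p + 1 ⇒ −17p = -1 ⇒ p = 1/17, and the value is (-9)·(1/17) + 2 = 25/17.
For Column: with q = P(L), equating T's and B's payoffs gives −16q + 9 = q + 1 ⇒ q = 8/17.

9/17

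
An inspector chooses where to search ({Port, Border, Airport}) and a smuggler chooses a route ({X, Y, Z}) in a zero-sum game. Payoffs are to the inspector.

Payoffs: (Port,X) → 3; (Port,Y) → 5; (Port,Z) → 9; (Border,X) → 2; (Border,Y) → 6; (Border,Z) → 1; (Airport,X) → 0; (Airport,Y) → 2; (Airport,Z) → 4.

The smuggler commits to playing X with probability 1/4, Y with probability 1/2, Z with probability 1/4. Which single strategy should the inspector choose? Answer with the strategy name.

Expected payoff of Port: (1/4)·3 + (1/2)·5 + (1/4)·9 = 11/2.
Expected payoff of Border: (1/4)·2 + (1/2)·6 + (1/4)·1 = 15/4.
Expected payoff of Airport: (1/4)·0 + (1/2)·2 + (1/4)·4 = 2.
The largest is 11/2, so the inspector's best response is Port.

Port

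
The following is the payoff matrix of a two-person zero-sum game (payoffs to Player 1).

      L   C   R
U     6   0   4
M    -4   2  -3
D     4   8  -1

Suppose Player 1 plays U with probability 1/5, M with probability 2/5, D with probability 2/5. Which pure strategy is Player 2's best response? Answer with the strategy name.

If Player 2 plays L, Player 1's expected payoff is (1/5)·6 + (2/5)·(-4) + (2/5)·4 = 6/5.
If Player 2 plays C, Player 1's expected payoff is (1/5)·0 + (2/5)·2 + (2/5)·8 = 4.
If Player 2 plays R, Player 1's expected payoff is (1/5)·4 + (2/5)·(-3) + (2/5)·(-1) = -4/5.
Player 2 minimizes Player 1's payoff; the smallest is -4/5, so the best response is R.

R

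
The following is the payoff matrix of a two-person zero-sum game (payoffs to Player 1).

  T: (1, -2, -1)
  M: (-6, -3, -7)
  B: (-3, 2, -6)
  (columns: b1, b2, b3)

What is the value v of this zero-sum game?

Row minima: T → -2, M → -7, B → -6; maximin = -2.
Column maxima: b1 → 1, b2 → 2, b3 → -1; minimax = -1.
-2 ≠ -1, so there is no saddle point; optimal play is mixed.
M is strictly dominated by T, so Player 1 never plays it.
b1 is strictly dominated by b3 (it gives Player 1 strictly more in every row), so Player 2 never plays it.
On the remaining 2×2 (T, B vs b2, b3):
Let Player 1 play T with probability p. Expected payoff against b2: (-2)p + 2(1−p) = −4p + 2; against b3: (-1)p + (-6)(1−p) = 5p − 6.
Setting these equal: −4p + 2 = 5p − 6 ⇒ −9p = -8 ⇒ p = 8/9, and the value is (-4)·(8/9) + 2 = -14/9.
For Player 2: with q = P(b2), equating T's and B's payoffs gives −q − 1 = 8q − 6 ⇒ q = 5/9.

-14/9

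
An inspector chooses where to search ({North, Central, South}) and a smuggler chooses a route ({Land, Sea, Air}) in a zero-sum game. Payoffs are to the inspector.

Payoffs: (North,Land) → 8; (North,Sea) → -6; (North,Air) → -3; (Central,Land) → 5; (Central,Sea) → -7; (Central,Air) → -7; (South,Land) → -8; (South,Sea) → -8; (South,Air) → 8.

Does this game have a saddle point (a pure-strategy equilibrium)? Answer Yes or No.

Row minima: North → -6, Central → -7, South → -8; maximin = -6.
Column maxima: Land → 8, Sea → -6, Air → 8; minimax = -6.
maximin = minimax = -6, so a saddle point exists.

Yes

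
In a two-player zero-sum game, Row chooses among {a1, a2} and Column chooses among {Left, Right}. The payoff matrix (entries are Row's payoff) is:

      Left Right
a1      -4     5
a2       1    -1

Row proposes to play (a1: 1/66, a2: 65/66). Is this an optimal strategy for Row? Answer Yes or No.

No

Against Left this mix gives (1/66)·(-4) + (65/66)·1 = 61/66.
Against Right this mix gives (1/66)·5 + (65/66)·(-1) = -10/11.
Column will play Right, holding Row to -10/11. Shifting weight toward the row that does better against Right would raise this floor (the equalizing mix achieves 1/11 against both Right and Left), so the proposed strategy is not optimal.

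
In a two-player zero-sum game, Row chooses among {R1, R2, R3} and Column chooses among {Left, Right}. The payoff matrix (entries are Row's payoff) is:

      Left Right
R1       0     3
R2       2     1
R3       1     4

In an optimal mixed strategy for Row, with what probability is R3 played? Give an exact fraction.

Row minima: R1 → 0, R2 → 1, R3 → 1; maximin = 1.
Column maxima: Left → 2, Right → 4; minimax = 2.
1 ≠ 2, so there is no saddle point; optimal play is mixed.
R1 is strictly dominated by R3, so Row never plays it.
On the remaining 2×2 (R2, R3 vs Left, Right):
Let Row play R2 with probability p. Expected payoff against Left: 2p + 1(1−p) = p + 1; against Right: 1p + 4(1−p) = −3p + 4.
Setting these equal: p + 1 = −3p + 4 ⇒ 4p = 3 ⇒ p = 3/4, and the value is (1)·(3/4) + 1 = 7/4.
For Column: with q = P(Left), equating R2's and R3's payoffs gives q + 1 = −3q + 4 ⇒ q = 3/4.

1/4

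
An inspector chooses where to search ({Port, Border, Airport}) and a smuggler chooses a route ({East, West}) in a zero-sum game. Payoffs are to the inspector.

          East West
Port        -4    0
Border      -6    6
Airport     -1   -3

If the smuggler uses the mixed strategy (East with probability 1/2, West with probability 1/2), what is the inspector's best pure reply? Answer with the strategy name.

Border

Expected payoff of Port: (1/2)·(-4) + (1/2)·0 = -2.
Expected payoff of Border: (1/2)·(-6) + (1/2)·6 = 0.
Expected payoff of Airport: (1/2)·(-1) + (1/2)·(-3) = -2.
The largest is 0, so the inspector's best response is Border.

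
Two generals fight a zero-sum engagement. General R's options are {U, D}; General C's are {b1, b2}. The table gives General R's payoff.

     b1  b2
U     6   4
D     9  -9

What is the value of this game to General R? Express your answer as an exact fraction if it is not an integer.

4

Row minima: U → 4, D → -9; maximin = 4.
Column maxima: b1 → 9, b2 → 4; minimax = 4.
Since maximin = minimax = 4, there is a saddle point and the value is 4.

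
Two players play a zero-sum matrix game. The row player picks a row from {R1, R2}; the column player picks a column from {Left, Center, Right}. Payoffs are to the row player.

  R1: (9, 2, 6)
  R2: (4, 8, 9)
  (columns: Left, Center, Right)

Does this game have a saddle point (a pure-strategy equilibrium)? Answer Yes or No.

No

Row minima: R1 → 2, R2 → 4; maximin = 4.
Column maxima: Left → 9, Center → 8, Right → 9; minimax = 8.
4 ≠ 8, so no pure-strategy equilibrium exists.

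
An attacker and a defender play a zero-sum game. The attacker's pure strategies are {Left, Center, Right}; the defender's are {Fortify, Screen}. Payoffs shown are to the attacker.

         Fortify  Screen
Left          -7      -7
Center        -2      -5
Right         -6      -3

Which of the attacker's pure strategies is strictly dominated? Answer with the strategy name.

Left

Center gives a strictly higher payoff than Left against every column: -2 > -7, -5 > -7.
So Left is strictly dominated and the attacker never plays it.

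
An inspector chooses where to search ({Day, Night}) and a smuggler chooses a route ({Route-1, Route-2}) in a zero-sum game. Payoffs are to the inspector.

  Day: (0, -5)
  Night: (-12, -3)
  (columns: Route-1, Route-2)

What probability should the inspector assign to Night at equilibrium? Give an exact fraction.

Row minima: Day → -5, Night → -12; maximin = -5.
Column maxima: Route-1 → 0, Route-2 → -3; minimax = -3.
-5 ≠ -3, so there is no saddle point; optimal play is mixed.
Let the inspector play Day with probability p. Expected payoff against Route-1: 0p + (-12)(1−p) = 12p − 12; against Route-2: (-5)p + (-3)(1−p) = −2p − 3.
Setting these equal: 12p − 12 = −2p − 3 ⇒ 14p = 9 ⇒ p = 9/14, and the value is (12)·(9/14) − 12 = -30/7.
For the smuggler: with q = P(Route-1), equating Day's and Night's payoffs gives 5q − 5 = −9q − 3 ⇒ q = 1/7.

5/14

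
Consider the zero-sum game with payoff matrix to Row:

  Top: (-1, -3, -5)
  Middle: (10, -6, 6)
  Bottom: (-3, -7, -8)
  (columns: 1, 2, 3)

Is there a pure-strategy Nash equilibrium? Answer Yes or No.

No

Row minima: Top → -5, Middle → -6, Bottom → -8; maximin = -5.
Column maxima: 1 → 10, 2 → -3, 3 → 6; minimax = -3.
-5 ≠ -3, so no pure-strategy equilibrium exists.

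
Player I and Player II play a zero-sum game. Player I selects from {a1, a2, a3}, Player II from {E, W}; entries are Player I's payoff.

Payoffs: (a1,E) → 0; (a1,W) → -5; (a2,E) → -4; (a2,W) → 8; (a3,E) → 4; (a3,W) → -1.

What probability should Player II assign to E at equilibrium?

Row minima: a1 → -5, a2 → -4, a3 → -1; maximin = -1.
Column maxima: E → 4, W → 8; minimax = 4.
-1 ≠ 4, so there is no saddle point; optimal play is mixed.
a1 is strictly dominated by a3, so Player I never plays it.
On the remaining 2×2 (a2, a3 vs E, W):
Let Player I play a2 with probability p. Expected payoff against E: (-4)p + 4(1−p) = −8p + 4; against W: 8p + (-1)(1−p) = 9p − 1.
Setting these equal: −8p + 4 = 9p − 1 ⇒ −17p = -5 ⇒ p = 5/17, and the value is (-8)·(5/17) + 4 = 28/17.
For Player II: with q = P(E), equating a2's and a3's payoffs gives −12q + 8 = 5q − 1 ⇒ q = 9/17.

9/17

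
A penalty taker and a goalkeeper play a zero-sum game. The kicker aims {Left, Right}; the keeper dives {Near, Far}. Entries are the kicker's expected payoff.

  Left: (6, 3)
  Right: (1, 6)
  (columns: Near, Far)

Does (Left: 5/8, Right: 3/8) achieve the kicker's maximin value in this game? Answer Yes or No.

Yes

Against Near this mix gives (5/8)·6 + (3/8)·1 = 33/8.
Against Far this mix gives (5/8)·3 + (3/8)·6 = 33/8.
All of the keeper's active replies (Near, Far) yield 33/8, and no column does worse for the kicker. The mix makes the keeper indifferent and guarantees 33/8, so it is optimal.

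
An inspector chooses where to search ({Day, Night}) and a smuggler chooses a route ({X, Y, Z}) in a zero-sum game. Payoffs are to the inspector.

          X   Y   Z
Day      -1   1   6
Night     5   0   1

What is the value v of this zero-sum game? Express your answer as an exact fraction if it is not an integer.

Row minima: Day → -1, Night → 0; maximin = 0.
Column maxima: X → 5, Y → 1, Z → 6; minimax = 1.
0 ≠ 1, so there is no saddle point; optimal play is mixed.
Z is strictly dominated by Y (it gives the inspector strictly more in every row), so the smuggler never plays it.
On the remaining 2×2 (Day, Night vs X, Y):
Let the inspector play Day with probability p. Expected payoff against X: (-1)p + 5(1−p) = −6p + 5; against Y: 1p + 0(1−p) = p.
Setting these equal: −6p + 5 = p ⇒ −7p = -5 ⇒ p = 5/7, and the value is (-6)·(5/7) + 5 = 5/7.
For the smuggler: with q = P(X), equating Day's and Night's payoffs gives −2q + 1 = 5q ⇒ q = 1/7.

5/7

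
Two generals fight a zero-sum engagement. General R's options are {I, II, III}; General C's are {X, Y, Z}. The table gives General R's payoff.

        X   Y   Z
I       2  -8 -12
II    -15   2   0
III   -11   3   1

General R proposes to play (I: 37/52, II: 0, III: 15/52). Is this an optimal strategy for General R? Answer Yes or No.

No

Against X this mix gives (37/52)·2 + (15/52)·(-11) = -7/4.
Against Y this mix gives (37/52)·(-8) + (15/52)·3 = -251/52.
Against Z this mix gives (37/52)·(-12) + (15/52)·1 = -33/4.
General C will play Z, holding General R to -33/4. Shifting weight toward the row that does better against Z would raise this floor (the equalizing mix achieves -5 against both Z and X), so the proposed strategy is not optimal.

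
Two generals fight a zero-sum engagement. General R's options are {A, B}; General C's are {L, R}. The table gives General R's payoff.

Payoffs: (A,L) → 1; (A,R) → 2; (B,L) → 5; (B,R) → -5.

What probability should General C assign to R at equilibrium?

Row minima: A → 1, B → -5; maximin = 1.
Column maxima: L → 5, R → 2; minimax = 2.
1 ≠ 2, so there is no saddle point; optimal play is mixed.
Let General R play A with probability p. Expected payoff against L: 1p + 5(1−p) = −4p + 5; against R: 2p + (-5)(1−p) = 7p − 5.
Setting these equal: −4p + 5 = 7p − 5 ⇒ −11p = -10 ⇒ p = 10/11, and the value is (-4)·(10/11) + 5 = 15/11.
For General C: with q = P(L), equating A's and B's payoffs gives −q + 2 = 10q − 5 ⇒ q = 7/11.

4/11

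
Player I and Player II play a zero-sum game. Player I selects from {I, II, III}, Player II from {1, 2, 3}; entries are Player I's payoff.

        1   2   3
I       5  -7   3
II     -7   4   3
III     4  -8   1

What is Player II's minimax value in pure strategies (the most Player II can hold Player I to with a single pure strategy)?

Column maxima: 1 → 5, 2 → 4, 3 → 3.
The smallest of these is 3.

3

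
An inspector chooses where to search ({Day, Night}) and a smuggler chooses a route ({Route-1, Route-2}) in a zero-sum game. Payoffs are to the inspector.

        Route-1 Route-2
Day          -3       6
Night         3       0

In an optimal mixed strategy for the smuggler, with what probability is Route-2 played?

Row minima: Day → -3, Night → 0; maximin = 0.
Column maxima: Route-1 → 3, Route-2 → 6; minimax = 3.
0 ≠ 3, so there is no saddle point; optimal play is mixed.
Let the inspector play Day with probability p. Expected payoff against Route-1: (-3)p + 3(1−p) = −6p + 3; against Route-2: 6p + 0(1−p) = 6p.
Setting these equal: −6p + 3 = 6p ⇒ −12p = -3 ⇒ p = 1/4, and the value is (-6)·(1/4) + 3 = 3/2.
For the smuggler: with q = P(Route-1), equating Day's and Night's payoffs gives −9q + 6 = 3q ⇒ q = 1/2.

1/2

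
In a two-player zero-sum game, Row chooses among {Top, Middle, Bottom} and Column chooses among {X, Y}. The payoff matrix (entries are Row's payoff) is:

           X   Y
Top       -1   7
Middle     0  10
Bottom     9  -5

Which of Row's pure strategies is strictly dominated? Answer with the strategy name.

Top

Middle gives a strictly higher payoff than Top against every column: 0 > -1, 10 > 7.
So Top is strictly dominated and Row never plays it.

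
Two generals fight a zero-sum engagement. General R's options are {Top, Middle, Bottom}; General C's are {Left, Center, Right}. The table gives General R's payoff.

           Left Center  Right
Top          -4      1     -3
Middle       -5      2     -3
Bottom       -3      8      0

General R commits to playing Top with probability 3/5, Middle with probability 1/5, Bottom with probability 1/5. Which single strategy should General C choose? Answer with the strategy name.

If General C plays Left, General R's expected payoff is (3/5)·(-4) + (1/5)·(-5) + (1/5)·(-3) = -4.
If General C plays Center, General R's expected payoff is (3/5)·1 + (1/5)·2 + (1/5)·8 = 13/5.
If General C plays Right, General R's expected payoff is (3/5)·(-3) + (1/5)·(-3) + (1/5)·0 = -12/5.
General C minimizes General R's payoff; the smallest is -4, so the best response is Left.

Left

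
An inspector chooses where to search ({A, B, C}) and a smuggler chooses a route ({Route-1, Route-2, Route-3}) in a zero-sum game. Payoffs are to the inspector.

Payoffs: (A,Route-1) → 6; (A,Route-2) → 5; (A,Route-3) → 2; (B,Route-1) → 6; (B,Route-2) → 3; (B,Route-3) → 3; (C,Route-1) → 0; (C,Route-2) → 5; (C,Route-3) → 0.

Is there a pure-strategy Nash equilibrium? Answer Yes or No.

Row minima: A → 2, B → 3, C → 0; maximin = 3.
Column maxima: Route-1 → 6, Route-2 → 5, Route-3 → 3; minimax = 3.
maximin = minimax = 3, so a saddle point exists.

Yes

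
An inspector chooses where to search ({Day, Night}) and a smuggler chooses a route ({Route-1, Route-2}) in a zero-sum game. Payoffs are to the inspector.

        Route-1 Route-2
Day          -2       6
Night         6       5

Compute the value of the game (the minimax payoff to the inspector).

46/9

Row minima: Day → -2, Night → 5; maximin = 5.
Column maxima: Route-1 → 6, Route-2 → 6; minimax = 6.
5 ≠ 6, so there is no saddle point; optimal play is mixed.
Let the inspector play Day with probability p. Expected payoff against Route-1: (-2)p + 6(1−p) = −8p + 6; against Route-2: 6p + 5(1−p) = p + 5.
Setting these equal: −8p + 6 = p + 5 ⇒ −9p = -1 ⇒ p = 1/9, and the value is (-8)·(1/9) + 6 = 46/9.
For the smuggler: with q = P(Route-1), equating Day's and Night's payoffs gives −8q + 6 = q + 5 ⇒ q = 1/9.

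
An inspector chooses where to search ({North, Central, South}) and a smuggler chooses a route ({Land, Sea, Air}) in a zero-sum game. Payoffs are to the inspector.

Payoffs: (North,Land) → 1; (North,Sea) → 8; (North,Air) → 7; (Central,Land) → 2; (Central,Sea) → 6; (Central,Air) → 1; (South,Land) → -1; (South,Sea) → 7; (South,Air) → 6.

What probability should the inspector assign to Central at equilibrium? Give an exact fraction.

6/7

Row minima: North → 1, Central → 1, South → -1; maximin = 1.
Column maxima: Land → 2, Sea → 8, Air → 7; minimax = 2.
1 ≠ 2, so there is no saddle point; optimal play is mixed.
South is strictly dominated by North, so the inspector never plays it.
Sea is strictly dominated by Land (it gives the inspector strictly more in every row), so the smuggler never plays it.
On the remaining 2×2 (North, Central vs Land, Air):
Let the inspector play North with probability p. Expected payoff against Land: 1p + 2(1−p) = −p + 2; against Air: 7p + 1(1−p) = 6p + 1.
Setting these equal: −p + 2 = 6p + 1 ⇒ −7p = -1 ⇒ p = 1/7, and the value is (-1)·(1/7) + 2 = 13/7.
For the smuggler: with q = P(Land), equating North's and Central's payoffs gives −6q + 7 = q + 1 ⇒ q = 6/7.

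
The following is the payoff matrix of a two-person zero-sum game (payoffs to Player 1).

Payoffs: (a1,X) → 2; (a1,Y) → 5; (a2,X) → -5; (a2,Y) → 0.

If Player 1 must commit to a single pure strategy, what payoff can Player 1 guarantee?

Row minima: a1 → 2, a2 → -5.
The best of these is 2.

2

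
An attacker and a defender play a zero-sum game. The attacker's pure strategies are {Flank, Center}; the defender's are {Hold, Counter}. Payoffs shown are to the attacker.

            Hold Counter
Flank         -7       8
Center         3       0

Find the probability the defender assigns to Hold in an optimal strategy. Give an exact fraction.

4/9

Row minima: Flank → -7, Center → 0; maximin = 0.
Column maxima: Hold → 3, Counter → 8; minimax = 3.
0 ≠ 3, so there is no saddle point; optimal play is mixed.
Let the attacker play Flank with probability p. Expected payoff against Hold: (-7)p + 3(1−p) = −10p + 3; against Counter: 8p + 0(1−p) = 8p.
Setting these equal: −10p + 3 = 8p ⇒ −18p = -3 ⇒ p = 1/6, and the value is (-10)·(1/6) + 3 = 4/3.
For the defender: with q = P(Hold), equating Flank's and Center's payoffs gives −15q + 8 = 3q ⇒ q = 4/9.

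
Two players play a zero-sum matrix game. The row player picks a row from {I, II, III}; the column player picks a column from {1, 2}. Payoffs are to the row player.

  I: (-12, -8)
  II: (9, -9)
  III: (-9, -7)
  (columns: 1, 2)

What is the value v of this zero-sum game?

Row minima: I → -12, II → -9, III → -9; maximin = -9.
Column maxima: 1 → 9, 2 → -7; minimax = -7.
-9 ≠ -7, so there is no saddle point; optimal play is mixed.
I is strictly dominated by III, so the row player never plays it.
On the remaining 2×2 (II, III vs 1, 2):
Let the row player play II with probability p. Expected payoff against 1: 9p + (-9)(1−p) = 18p − 9; against 2: (-9)p + (-7)(1−p) = −2p − 7.
Setting these equal: 18p − 9 = −2p − 7 ⇒ 20p = 2 ⇒ p = 1/10, and the value is (18)·(1/10) − 9 = -36/5.
For the column player: with q = P(1), equating II's and III's payoffs gives 18q − 9 = −2q − 7 ⇒ q = 1/10.

-36/5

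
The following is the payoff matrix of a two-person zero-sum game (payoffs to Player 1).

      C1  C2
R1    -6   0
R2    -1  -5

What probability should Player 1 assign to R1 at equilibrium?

Row minima: R1 → -6, R2 → -5; maximin = -5.
Column maxima: C1 → -1, C2 → 0; minimax = -1.
-5 ≠ -1, so there is no saddle point; optimal play is mixed.
Let Player 1 play R1 with probability p. Expected payoff against C1: (-6)p + (-1)(1−p) = −5p − 1; against C2: 0p + (-5)(1−p) = 5p − 5.
Setting these equal: −5p − 1 = 5p − 5 ⇒ −10p = -4 ⇒ p = 2/5, and the value is (-5)·(2/5) − 1 = -3.
For Player 2: with q = P(C1), equating R1's and R2's payoffs gives −6q = 4q − 5 ⇒ q = 1/2.

2/5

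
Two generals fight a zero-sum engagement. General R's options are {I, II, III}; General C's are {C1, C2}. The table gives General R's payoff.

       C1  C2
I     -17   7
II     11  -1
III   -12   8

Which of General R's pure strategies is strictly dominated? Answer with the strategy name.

III gives a strictly higher payoff than I against every column: -12 > -17, 8 > 7.
So I is strictly dominated and General R never plays it.

I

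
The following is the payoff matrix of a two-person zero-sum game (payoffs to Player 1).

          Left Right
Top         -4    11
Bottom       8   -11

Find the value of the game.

22/17

Row minima: Top → -4, Bottom → -11; maximin = -4.
Column maxima: Left → 8, Right → 11; minimax = 8.
-4 ≠ 8, so there is no saddle point; optimal play is mixed.
Let Player 1 play Top with probability p. Expected payoff against Left: (-4)p + 8(1−p) = −12p + 8; against Right: 11p + (-11)(1−p) = 22p − 11.
Setting these equal: −12p + 8 = 22p − 11 ⇒ −34p = -19 ⇒ p = 19/34, and the value is (-12)·(19/34) + 8 = 22/17.
For Player 2: with q = P(Left), equating Top's and Bottom's payoffs gives −15q + 11 = 19q − 11 ⇒ q = 11/17.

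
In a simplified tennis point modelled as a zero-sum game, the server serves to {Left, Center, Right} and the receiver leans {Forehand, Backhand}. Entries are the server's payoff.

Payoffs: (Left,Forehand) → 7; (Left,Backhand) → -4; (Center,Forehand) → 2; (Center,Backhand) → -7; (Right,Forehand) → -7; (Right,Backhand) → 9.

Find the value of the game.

Row minima: Left → -4, Center → -7, Right → -7; maximin = -4.
Column maxima: Forehand → 7, Backhand → 9; minimax = 7.
-4 ≠ 7, so there is no saddle point; optimal play is mixed.
Center is strictly dominated by Left, so the server never plays it.
On the remaining 2×2 (Left, Right vs Forehand, Backhand):
Let the server play Left with probability p. Expected payoff against Forehand: 7p + (-7)(1−p) = 14p − 7; against Backhand: (-4)p + 9(1−p) = −13p + 9.
Setting these equal: 14p − 7 = −13p + 9 ⇒ 27p = 16 ⇒ p = 16/27, and the value is (14)·(16/27) − 7 = 35/27.
For the receiver: with q = P(Forehand), equating Left's and Right's payoffs gives 11q − 4 = −16q + 9 ⇒ q = 13/27.

35/27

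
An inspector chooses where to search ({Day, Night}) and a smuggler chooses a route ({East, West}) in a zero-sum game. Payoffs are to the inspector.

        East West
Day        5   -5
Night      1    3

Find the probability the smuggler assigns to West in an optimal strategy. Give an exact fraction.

Row minima: Day → -5, Night → 1; maximin = 1.
Column maxima: East → 5, West → 3; minimax = 3.
1 ≠ 3, so there is no saddle point; optimal play is mixed.
Let the inspector play Day with probability p. Expected payoff against East: 5p + 1(1−p) = 4p + 1; against West: (-5)p + 3(1−p) = −8p + 3.
Setting these equal: 4p + 1 = −8p + 3 ⇒ 12p = 2 ⇒ p = 1/6, and the value is (4)·(1/6) + 1 = 5/3.
For the smuggler: with q = P(East), equating Day's and Night's payoffs gives 10q − 5 = −2q + 3 ⇒ q = 2/3.

1/3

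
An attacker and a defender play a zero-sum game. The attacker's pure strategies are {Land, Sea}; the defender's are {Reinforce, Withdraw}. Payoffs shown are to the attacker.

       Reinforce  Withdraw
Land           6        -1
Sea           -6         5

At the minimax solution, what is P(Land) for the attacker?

Row minima: Land → -1, Sea → -6; maximin = -1.
Column maxima: Reinforce → 6, Withdraw → 5; minimax = 5.
-1 ≠ 5, so there is no saddle point; optimal play is mixed.
Let the attacker play Land with probability p. Expected payoff against Reinforce: 6p + (-6)(1−p) = 12p − 6; against Withdraw: (-1)p + 5(1−p) = −6p + 5.
Setting these equal: 12p − 6 = −6p + 5 ⇒ 18p = 11 ⇒ p = 11/18, and the value is (12)·(11/18) − 6 = 4/3.
For the defender: with q = P(Reinforce), equating Land's and Sea's payoffs gives 7q − 1 = −11q + 5 ⇒ q = 1/3.

11/18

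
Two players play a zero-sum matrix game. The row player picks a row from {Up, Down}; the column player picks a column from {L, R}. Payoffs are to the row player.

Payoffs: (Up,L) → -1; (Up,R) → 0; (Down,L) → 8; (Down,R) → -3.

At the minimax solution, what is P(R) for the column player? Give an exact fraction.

Row minima: Up → -1, Down → -3; maximin = -1.
Column maxima: L → 8, R → 0; minimax = 0.
-1 ≠ 0, so there is no saddle point; optimal play is mixed.
Let the row player play Up with probability p. Expected payoff against L: (-1)p + 8(1−p) = −9p + 8; against R: 0p + (-3)(1−p) = 3p − 3.
Setting these equal: −9p + 8 = 3p − 3 ⇒ −12p = -11 ⇒ p = 11/12, and the value is (-9)·(11/12) + 8 = -1/4.
For the column player: with q = P(L), equating Up's and Down's payoffs gives −q = 11q − 3 ⇒ q = 1/4.

3/4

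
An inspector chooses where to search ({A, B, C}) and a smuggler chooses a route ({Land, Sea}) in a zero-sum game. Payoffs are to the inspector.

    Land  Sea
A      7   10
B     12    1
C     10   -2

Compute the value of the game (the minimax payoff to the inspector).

Row minima: A → 7, B → 1, C → -2; maximin = 7.
Column maxima: Land → 12, Sea → 10; minimax = 10.
7 ≠ 10, so there is no saddle point; optimal play is mixed.
C is strictly dominated by B, so the inspector never plays it.
On the remaining 2×2 (A, B vs Land, Sea):
Let the inspector play A with probability p. Expected payoff against Land: 7p + 12(1−p) = −5p + 12; against Sea: 10p + 1(1−p) = 9p + 1.
Setting these equal: −5p + 12 = 9p + 1 ⇒ −14p = -11 ⇒ p = 11/14, and the value is (-5)·(11/14) + 12 = 113/14.
For the smuggler: with q = P(Land), equating A's and B's payoffs gives −3q + 10 = 11q + 1 ⇒ q = 9/14.

113/14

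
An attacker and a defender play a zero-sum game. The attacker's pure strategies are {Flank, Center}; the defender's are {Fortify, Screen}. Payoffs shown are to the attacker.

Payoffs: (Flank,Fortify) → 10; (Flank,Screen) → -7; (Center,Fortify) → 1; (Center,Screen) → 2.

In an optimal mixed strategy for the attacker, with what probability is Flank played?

1/18

Row minima: Flank → -7, Center → 1; maximin = 1.
Column maxima: Fortify → 10, Screen → 2; minimax = 2.
1 ≠ 2, so there is no saddle point; optimal play is mixed.
Let the attacker play Flank with probability p. Expected payoff against Fortify: 10p + 1(1−p) = 9p + 1; against Screen: (-7)p + 2(1−p) = −9p + 2.
Setting these equal: 9p + 1 = −9p + 2 ⇒ 18p = 1 ⇒ p = 1/18, and the value is (9)·(1/18) + 1 = 3/2.
For the defender: with q = P(Fortify), equating Flank's and Center's payoffs gives 17q − 7 = −q + 2 ⇒ q = 1/2.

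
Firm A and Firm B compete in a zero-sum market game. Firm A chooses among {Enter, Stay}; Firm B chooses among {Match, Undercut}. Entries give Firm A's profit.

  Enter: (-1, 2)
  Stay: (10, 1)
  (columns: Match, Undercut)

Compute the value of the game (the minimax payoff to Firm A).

Row minima: Enter → -1, Stay → 1; maximin = 1.
Column maxima: Match → 10, Undercut → 2; minimax = 2.
1 ≠ 2, so there is no saddle point; optimal play is mixed.
Let Firm A play Enter with probability p. Expected payoff against Match: (-1)p + 10(1−p) = −11p + 10; against Undercut: 2p + 1(1−p) = p + 1.
Setting these equal: −11p + 10 = p + 1 ⇒ −12p = -9 ⇒ p = 3/4, and the value is (-11)·(3/4) + 10 = 7/4.
For Firm B: with q = P(Match), equating Enter's and Stay's payoffs gives −3q + 2 = 9q + 1 ⇒ q = 1/12.

7/4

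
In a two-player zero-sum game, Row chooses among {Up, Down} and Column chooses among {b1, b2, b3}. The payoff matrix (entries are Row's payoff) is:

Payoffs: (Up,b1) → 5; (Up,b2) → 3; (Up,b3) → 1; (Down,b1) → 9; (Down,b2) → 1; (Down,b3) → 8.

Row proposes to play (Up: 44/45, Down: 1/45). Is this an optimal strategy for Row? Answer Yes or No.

No

Against b1 this mix gives (44/45)·5 + (1/45)·9 = 229/45.
Against b2 this mix gives (44/45)·3 + (1/45)·1 = 133/45.
Against b3 this mix gives (44/45)·1 + (1/45)·8 = 52/45.
Column will play b3, holding Row to 52/45. Shifting weight toward the row that does better against b3 would raise this floor (the equalizing mix achieves 23/9 against both b3 and b2), so the proposed strategy is not optimal.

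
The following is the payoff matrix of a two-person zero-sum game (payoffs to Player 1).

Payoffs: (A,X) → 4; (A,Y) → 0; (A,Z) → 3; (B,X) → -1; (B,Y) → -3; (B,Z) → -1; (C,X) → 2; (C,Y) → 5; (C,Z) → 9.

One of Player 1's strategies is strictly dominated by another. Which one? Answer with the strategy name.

A gives a strictly higher payoff than B against every column: 4 > -1, 0 > -3, 3 > -1.
So B is strictly dominated and Player 1 never plays it.

B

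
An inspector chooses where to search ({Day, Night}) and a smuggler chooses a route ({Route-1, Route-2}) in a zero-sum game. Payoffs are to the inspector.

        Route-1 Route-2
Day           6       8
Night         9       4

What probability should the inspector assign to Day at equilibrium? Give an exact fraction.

5/7

Row minima: Day → 6, Night → 4; maximin = 6.
Column maxima: Route-1 → 9, Route-2 → 8; minimax = 8.
6 ≠ 8, so there is no saddle point; optimal play is mixed.
Let the inspector play Day with probability p. Expected payoff against Route-1: 6p + 9(1−p) = −3p + 9; against Route-2: 8p + 4(1−p) = 4p + 4.
Setting these equal: −3p + 9 = 4p + 4 ⇒ −7p = -5 ⇒ p = 5/7, and the value is (-3)·(5/7) + 9 = 48/7.
For the smuggler: with q = P(Route-1), equating Day's and Night's payoffs gives −2q + 8 = 5q + 4 ⇒ q = 4/7.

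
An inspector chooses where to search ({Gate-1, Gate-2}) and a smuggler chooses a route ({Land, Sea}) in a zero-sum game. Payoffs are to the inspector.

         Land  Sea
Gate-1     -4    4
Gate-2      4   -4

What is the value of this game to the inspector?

Row minima: Gate-1 → -4, Gate-2 → -4; maximin = -4.
Column maxima: Land → 4, Sea → 4; minimax = 4.
-4 ≠ 4, so there is no saddle point; optimal play is mixed.
Let the inspector play Gate-1 with probability p. Expected payoff against Land: (-4)p + 4(1−p) = −8p + 4; against Sea: 4p + (-4)(1−p) = 8p − 4.
Setting these equal: −8p + 4 = 8p − 4 ⇒ −16p = -8 ⇒ p = 1/2, and the value is (-8)·(1/2) + 4 = 0.
For the smuggler: with q = P(Land), equating Gate-1's and Gate-2's payoffs gives −8q + 4 = 8q − 4 ⇒ q = 1/2.

0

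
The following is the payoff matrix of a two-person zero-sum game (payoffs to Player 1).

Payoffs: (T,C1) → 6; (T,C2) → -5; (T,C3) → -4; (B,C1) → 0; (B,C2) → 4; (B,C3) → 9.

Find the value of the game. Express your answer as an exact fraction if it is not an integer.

Row minima: T → -5, B → 0; maximin = 0.
Column maxima: C1 → 6, C2 → 4, C3 → 9; minimax = 4.
0 ≠ 4, so there is no saddle point; optimal play is mixed.
C3 is strictly dominated by C2 (it gives Player 1 strictly more in every row), so Player 2 never plays it.
On the remaining 2×2 (T, B vs C1, C2):
Let Player 1 play T with probability p. Expected payoff against C1: 6p + 0(1−p) = 6p; against C2: (-5)p + 4(1−p) = −9p + 4.
Setting these equal: 6p = −9p + 4 ⇒ 15p = 4 ⇒ p = 4/15, and the value is (6)·(4/15) = 8/5.
For Player 2: with q = P(C1), equating T's and B's payoffs gives 11q − 5 = −4q + 4 ⇒ q = 3/5.

8/5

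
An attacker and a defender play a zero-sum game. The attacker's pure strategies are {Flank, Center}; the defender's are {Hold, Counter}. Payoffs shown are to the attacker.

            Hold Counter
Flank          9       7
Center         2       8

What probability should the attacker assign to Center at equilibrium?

Row minima: Flank → 7, Center → 2; maximin = 7.
Column maxima: Hold → 9, Counter → 8; minimax = 8.
7 ≠ 8, so there is no saddle point; optimal play is mixed.
Let the attacker play Flank with probability p. Expected payoff against Hold: 9p + 2(1−p) = 7p + 2; against Counter: 7p + 8(1−p) = −p + 8.
Setting these equal: 7p + 2 = −p + 8 ⇒ 8p = 6 ⇒ p = 3/4, and the value is (7)·(3/4) + 2 = 29/4.
For the defender: with q = P(Hold), equating Flank's and Center's payoffs gives 2q + 7 = −6q + 8 ⇒ q = 1/8.

1/4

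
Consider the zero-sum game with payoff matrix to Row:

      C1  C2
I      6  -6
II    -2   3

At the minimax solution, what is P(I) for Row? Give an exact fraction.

5/17

Row minima: I → -6, II → -2; maximin = -2.
Column maxima: C1 → 6, C2 → 3; minimax = 3.
-2 ≠ 3, so there is no saddle point; optimal play is mixed.
Let Row play I with probability p. Expected payoff against C1: 6p + (-2)(1−p) = 8p − 2; against C2: (-6)p + 3(1−p) = −9p + 3.
Setting these equal: 8p − 2 = −9p + 3 ⇒ 17p = 5 ⇒ p = 5/17, and the value is (8)·(5/17) − 2 = 6/17.
For Column: with q = P(C1), equating I's and II's payoffs gives 12q − 6 = −5q + 3 ⇒ q = 9/17.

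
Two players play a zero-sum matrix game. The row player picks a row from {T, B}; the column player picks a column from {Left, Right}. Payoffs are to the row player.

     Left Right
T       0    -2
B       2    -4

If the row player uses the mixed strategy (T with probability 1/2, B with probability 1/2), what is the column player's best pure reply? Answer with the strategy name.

Right

If the column player plays Left, the row player's expected payoff is (1/2)·0 + (1/2)·2 = 1.
If the column player plays Right, the row player's expected payoff is (1/2)·(-2) + (1/2)·(-4) = -3.
The column player minimizes the row player's payoff; the smallest is -3, so the best response is Right.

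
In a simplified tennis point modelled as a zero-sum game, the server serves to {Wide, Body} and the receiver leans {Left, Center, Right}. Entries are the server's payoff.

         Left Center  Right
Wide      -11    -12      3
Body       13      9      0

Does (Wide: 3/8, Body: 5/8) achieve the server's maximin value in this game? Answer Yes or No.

Against Left this mix gives (3/8)·(-11) + (5/8)·13 = 4.
Against Center this mix gives (3/8)·(-12) + (5/8)·9 = 9/8.
Against Right this mix gives (3/8)·3 + (5/8)·0 = 9/8.
All of the receiver's active replies (Center, Right) yield 9/8, and no column does worse for the server. The mix makes the receiver indifferent and guarantees 9/8, so it is optimal.

Yes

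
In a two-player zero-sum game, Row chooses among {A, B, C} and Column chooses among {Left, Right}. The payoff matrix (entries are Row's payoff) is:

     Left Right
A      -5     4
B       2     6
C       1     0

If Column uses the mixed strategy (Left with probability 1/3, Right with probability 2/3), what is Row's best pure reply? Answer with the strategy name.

Expected payoff of A: (1/3)·(-5) + (2/3)·4 = 1.
Expected payoff of B: (1/3)·2 + (2/3)·6 = 14/3.
Expected payoff of C: (1/3)·1 + (2/3)·0 = 1/3.
The largest is 14/3, so Row's best response is B.

B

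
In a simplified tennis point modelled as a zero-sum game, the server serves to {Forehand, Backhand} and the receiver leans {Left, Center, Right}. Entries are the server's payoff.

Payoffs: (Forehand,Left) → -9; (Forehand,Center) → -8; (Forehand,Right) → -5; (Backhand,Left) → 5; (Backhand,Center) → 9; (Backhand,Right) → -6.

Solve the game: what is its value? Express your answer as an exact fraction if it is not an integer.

Row minima: Forehand → -9, Backhand → -6; maximin = -6.
Column maxima: Left → 5, Center → 9, Right → -5; minimax = -5.
-6 ≠ -5, so there is no saddle point; optimal play is mixed.
Center is strictly dominated by Left (it gives the server strictly more in every row), so the receiver never plays it.
On the remaining 2×2 (Forehand, Backhand vs Left, Right):
Let the server play Forehand with probability p. Expected payoff against Left: (-9)p + 5(1−p) = −14p + 5; against Right: (-5)p + (-6)(1−p) = p − 6.
Setting these equal: −14p + 5 = p − 6 ⇒ −15p = -11 ⇒ p = 11/15, and the value is (-14)·(11/15) + 5 = -79/15.
For the receiver: with q = P(Left), equating Forehand's and Backhand's payoffs gives −4q − 5 = 11q − 6 ⇒ q = 1/15.

-79/15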